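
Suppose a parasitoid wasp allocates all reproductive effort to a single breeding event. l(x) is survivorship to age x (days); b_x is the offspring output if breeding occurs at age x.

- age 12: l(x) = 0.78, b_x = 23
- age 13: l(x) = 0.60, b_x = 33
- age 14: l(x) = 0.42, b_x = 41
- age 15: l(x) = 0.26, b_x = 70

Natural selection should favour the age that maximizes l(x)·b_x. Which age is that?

13

Expected offspring if breeding at age x = l(x) × b_x:
  age 12: 0.78 × 23 = 17.940
  age 13: 0.60 × 33 = 19.800
  age 14: 0.42 × 41 = 17.220
  age 15: 0.26 × 70 = 18.200
Maximum at age 13 (19.800).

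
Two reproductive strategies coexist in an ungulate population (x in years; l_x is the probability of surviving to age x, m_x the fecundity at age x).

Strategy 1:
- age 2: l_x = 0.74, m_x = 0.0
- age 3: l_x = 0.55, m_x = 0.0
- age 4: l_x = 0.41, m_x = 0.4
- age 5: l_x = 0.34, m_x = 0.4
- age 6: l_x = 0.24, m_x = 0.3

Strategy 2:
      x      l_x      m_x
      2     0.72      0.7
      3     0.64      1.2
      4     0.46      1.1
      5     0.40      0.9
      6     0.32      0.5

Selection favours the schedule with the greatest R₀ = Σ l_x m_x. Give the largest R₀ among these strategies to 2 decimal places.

Strategy 1: R₀ = 0.74×0.0 + 0.55×0.0 + 0.41×0.4 + 0.34×0.4 + 0.24×0.3 = 0.3720
Strategy 2: R₀ = 0.72×0.7 + 0.64×1.2 + 0.46×1.1 + 0.40×0.9 + 0.32×0.5 = 2.2980
Highest R₀: strategy 2 with 2.2980.

2.30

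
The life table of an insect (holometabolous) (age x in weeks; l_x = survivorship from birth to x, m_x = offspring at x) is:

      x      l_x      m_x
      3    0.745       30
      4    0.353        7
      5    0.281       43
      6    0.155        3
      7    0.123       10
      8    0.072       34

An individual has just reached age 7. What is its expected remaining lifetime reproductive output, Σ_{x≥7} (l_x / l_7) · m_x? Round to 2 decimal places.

29.90

l_7 = 0.123. Conditional survival from age 7 to x is l_x / l_7.
  x=7: (0.123/0.123) × 10 = 10.0000
  x=8: (0.072/0.123) × 34 = 19.9024
Sum = 10.0000 + 19.9024 = 29.9024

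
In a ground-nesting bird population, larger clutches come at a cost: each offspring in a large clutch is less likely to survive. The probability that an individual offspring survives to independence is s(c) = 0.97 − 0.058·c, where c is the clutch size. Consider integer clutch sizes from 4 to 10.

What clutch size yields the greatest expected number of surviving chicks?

8

Expected surviving chicks = c × s(c):
  c=4: 4 × 0.738 = 2.952
  c=5: 5 × 0.680 = 3.400
  c=6: 6 × 0.622 = 3.732
  c=7: 7 × 0.564 = 3.948
  c=8: 8 × 0.506 = 4.048
  c=9: 9 × 0.448 = 4.032
  c=10: 10 × 0.390 = 3.900
Maximum at c = 8 (4.048 surviving chicks).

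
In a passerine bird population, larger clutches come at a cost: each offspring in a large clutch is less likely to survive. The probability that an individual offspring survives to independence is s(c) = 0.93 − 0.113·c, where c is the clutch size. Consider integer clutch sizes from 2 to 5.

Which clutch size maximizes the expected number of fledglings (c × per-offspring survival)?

Expected fledglings = c × s(c):
  c=2: 2 × 0.704 = 1.408
  c=3: 3 × 0.591 = 1.773
  c=4: 4 × 0.478 = 1.912
  c=5: 5 × 0.365 = 1.825
Maximum at c = 4 (1.912 fledglings).

4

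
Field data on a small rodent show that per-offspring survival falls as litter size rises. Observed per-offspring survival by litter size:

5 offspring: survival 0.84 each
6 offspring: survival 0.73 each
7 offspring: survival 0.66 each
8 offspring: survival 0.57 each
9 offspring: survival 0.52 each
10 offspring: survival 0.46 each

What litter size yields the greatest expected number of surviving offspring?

Expected surviving offspring = c × s(c):
  c=5: 5 × 0.84 = 4.200
  c=6: 6 × 0.73 = 4.380
  c=7: 7 × 0.66 = 4.620
  c=8: 8 × 0.57 = 4.560
  c=9: 9 × 0.52 = 4.680
  c=10: 10 × 0.46 = 4.600
Maximum at c = 9 (4.680 surviving offspring).

9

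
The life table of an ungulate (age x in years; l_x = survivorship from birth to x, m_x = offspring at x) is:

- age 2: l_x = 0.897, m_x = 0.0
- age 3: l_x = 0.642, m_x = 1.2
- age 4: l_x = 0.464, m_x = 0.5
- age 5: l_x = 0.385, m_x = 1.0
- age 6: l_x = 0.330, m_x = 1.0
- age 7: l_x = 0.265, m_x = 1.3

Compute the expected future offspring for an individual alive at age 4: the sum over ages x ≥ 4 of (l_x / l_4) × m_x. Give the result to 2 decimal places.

2.78

l_4 = 0.464. Conditional survival from age 4 to x is l_x / l_4.
  x=4: (0.464/0.464) × 0.5 = 0.5000
  x=5: (0.385/0.464) × 1.0 = 0.8297
  x=6: (0.330/0.464) × 1.0 = 0.7112
  x=7: (0.265/0.464) × 1.3 = 0.7425
Sum = 0.5000 + 0.8297 + 0.7112 + 0.7425 = 2.7834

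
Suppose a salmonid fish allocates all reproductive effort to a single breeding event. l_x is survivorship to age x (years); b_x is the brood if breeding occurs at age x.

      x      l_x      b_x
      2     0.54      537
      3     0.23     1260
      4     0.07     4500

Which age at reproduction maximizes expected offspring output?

Expected offspring if breeding at age x = l_x × b_x:
  age 2: 0.54 × 537 = 289.980
  age 3: 0.23 × 1260 = 289.800
  age 4: 0.07 × 4500 = 315.000
Maximum at age 4 (315.000).

4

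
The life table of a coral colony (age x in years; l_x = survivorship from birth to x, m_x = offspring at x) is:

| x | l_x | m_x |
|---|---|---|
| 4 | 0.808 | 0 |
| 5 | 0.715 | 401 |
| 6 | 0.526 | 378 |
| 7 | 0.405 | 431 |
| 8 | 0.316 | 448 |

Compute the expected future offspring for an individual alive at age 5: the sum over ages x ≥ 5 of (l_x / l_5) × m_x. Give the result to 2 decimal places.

l_5 = 0.715. Conditional survival from age 5 to x is l_x / l_5.
  x=5: (0.715/0.715) × 401 = 401.0000
  x=6: (0.526/0.715) × 378 = 278.0811
  x=7: (0.405/0.715) × 431 = 244.1329
  x=8: (0.316/0.715) × 448 = 197.9972
Sum = 401.0000 + 278.0811 + 244.1329 + 197.9972 = 1121.2112

1121.21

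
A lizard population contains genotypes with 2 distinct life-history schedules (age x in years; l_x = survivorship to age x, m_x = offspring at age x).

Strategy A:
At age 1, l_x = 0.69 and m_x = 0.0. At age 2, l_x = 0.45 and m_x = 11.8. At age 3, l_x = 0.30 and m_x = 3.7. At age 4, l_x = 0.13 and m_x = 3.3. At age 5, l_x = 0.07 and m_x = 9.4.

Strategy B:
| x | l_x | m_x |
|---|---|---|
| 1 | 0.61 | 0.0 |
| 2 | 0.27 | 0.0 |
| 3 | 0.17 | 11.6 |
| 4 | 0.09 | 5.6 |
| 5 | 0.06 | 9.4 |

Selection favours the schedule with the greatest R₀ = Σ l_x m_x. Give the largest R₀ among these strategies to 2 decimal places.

7.51

Strategy A: R₀ = 0.69×0.0 + 0.45×11.8 + 0.30×3.7 + 0.13×3.3 + 0.07×9.4 = 7.5070
Strategy B: R₀ = 0.61×0.0 + 0.27×0.0 + 0.17×11.6 + 0.09×5.6 + 0.06×9.4 = 3.0400
Highest R₀: strategy A with 7.5070.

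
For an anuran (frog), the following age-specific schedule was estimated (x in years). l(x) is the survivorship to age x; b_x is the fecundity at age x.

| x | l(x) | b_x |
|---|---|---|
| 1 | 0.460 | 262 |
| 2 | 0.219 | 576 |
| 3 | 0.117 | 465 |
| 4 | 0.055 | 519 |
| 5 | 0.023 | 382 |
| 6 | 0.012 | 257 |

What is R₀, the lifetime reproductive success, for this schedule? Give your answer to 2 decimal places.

R₀ = Σ l(x) b_x:
  age 1: 0.460 × 262 = 120.5200
  age 2: 0.219 × 576 = 126.1440
  age 3: 0.117 × 465 = 54.4050
  age 4: 0.055 × 519 = 28.5450
  age 5: 0.023 × 382 = 8.7860
  age 6: 0.012 × 257 = 3.0840
R₀ = 120.5200 + 126.1440 + 54.4050 + 28.5450 + 8.7860 + 3.0840 = 341.4840

341.48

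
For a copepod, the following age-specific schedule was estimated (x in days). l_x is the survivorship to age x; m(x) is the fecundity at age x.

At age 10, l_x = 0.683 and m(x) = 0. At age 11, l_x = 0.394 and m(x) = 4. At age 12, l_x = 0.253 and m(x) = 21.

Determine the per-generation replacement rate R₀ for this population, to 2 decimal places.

6.89

R₀ = Σ l_x m(x):
  age 10: 0.683 × 0 = 0.0000
  age 11: 0.394 × 4 = 1.5760
  age 12: 0.253 × 21 = 5.3130
R₀ = 0.0000 + 1.5760 + 5.3130 = 6.8890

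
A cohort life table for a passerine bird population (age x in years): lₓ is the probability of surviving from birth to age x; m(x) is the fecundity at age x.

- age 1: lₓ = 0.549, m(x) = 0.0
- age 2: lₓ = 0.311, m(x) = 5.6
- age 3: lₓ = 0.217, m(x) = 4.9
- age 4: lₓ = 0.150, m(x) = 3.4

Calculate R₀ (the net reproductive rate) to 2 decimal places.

R₀ = Σ lₓ m(x):
  age 1: 0.549 × 0.0 = 0.0000
  age 2: 0.311 × 5.6 = 1.7416
  age 3: 0.217 × 4.9 = 1.0633
  age 4: 0.150 × 3.4 = 0.5100
R₀ = 0.0000 + 1.7416 + 1.0633 + 0.5100 = 3.3149

3.31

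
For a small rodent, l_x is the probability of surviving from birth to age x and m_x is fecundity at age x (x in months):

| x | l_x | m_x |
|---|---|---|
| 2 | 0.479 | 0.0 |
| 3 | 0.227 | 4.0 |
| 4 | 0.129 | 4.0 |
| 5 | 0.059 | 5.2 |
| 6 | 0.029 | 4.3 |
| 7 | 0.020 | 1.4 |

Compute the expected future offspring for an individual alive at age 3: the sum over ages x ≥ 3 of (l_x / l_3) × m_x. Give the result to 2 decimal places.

8.30

l_3 = 0.227. Conditional survival from age 3 to x is l_x / l_3.
  x=3: (0.227/0.227) × 4.0 = 4.0000
  x=4: (0.129/0.227) × 4.0 = 2.2731
  x=5: (0.059/0.227) × 5.2 = 1.3515
  x=6: (0.029/0.227) × 4.3 = 0.5493
  x=7: (0.020/0.227) × 1.4 = 0.1233
Sum = 4.0000 + 2.2731 + 1.3515 + 0.5493 + 0.1233 = 8.2974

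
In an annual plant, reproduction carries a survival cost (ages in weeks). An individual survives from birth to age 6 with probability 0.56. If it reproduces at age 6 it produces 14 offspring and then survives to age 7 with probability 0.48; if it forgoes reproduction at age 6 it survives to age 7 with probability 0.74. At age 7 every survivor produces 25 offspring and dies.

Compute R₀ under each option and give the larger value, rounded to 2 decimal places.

breed at age 6: R₀ = 0.56 × (14 + 0.48 × 25) = 0.56 × 26.0000 = 14.5600
delay to age 7: R₀ = 0.56 × (0.74 × 25) = 0.56 × 18.5000 = 10.3600
Higher: breed at age 6 (14.5600).

14.56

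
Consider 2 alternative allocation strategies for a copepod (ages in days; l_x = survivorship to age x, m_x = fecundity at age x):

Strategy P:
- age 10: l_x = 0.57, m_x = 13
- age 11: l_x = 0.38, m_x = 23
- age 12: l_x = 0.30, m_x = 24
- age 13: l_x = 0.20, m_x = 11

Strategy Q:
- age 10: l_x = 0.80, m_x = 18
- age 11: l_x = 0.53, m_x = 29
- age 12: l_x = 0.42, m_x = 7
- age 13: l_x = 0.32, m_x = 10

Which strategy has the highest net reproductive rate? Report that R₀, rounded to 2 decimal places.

Strategy P: R₀ = 0.57×13 + 0.38×23 + 0.30×24 + 0.20×11 = 25.5500
Strategy Q: R₀ = 0.80×18 + 0.53×29 + 0.42×7 + 0.32×10 = 35.9100
Highest R₀: strategy Q with 35.9100.

35.91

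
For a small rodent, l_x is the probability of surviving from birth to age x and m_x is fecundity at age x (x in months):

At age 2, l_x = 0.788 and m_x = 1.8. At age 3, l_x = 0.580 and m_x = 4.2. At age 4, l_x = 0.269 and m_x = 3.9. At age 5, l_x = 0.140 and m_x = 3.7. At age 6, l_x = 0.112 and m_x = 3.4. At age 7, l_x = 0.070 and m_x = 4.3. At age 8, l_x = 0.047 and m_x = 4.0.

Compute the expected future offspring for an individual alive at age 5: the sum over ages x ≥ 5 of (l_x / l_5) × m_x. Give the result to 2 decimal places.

9.91

l_5 = 0.140. Conditional survival from age 5 to x is l_x / l_5.
  x=5: (0.140/0.140) × 3.7 = 3.7000
  x=6: (0.112/0.140) × 3.4 = 2.7200
  x=7: (0.070/0.140) × 4.3 = 2.1500
  x=8: (0.047/0.140) × 4.0 = 1.3429
Sum = 3.7000 + 2.7200 + 2.1500 + 1.3429 = 9.9129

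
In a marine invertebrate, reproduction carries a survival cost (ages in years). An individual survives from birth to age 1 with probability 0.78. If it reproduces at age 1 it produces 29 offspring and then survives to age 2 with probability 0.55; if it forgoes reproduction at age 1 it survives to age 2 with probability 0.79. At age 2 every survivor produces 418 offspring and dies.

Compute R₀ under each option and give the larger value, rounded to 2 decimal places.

257.57

breed at age 1: R₀ = 0.78 × (29 + 0.55 × 418) = 0.78 × 258.9000 = 201.9420
delay to age 2: R₀ = 0.78 × (0.79 × 418) = 0.78 × 330.2200 = 257.5716
Higher: delay to age 2 (257.5716).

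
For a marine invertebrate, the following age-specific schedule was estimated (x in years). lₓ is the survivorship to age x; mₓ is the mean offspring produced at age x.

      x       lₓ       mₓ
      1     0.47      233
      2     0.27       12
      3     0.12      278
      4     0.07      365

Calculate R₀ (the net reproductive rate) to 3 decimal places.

171.660

R₀ = Σ lₓ mₓ:
  age 1: 0.47 × 233 = 109.5100
  age 2: 0.27 × 12 = 3.2400
  age 3: 0.12 × 278 = 33.3600
  age 4: 0.07 × 365 = 25.5500
R₀ = 109.5100 + 3.2400 + 33.3600 + 25.5500 = 171.6600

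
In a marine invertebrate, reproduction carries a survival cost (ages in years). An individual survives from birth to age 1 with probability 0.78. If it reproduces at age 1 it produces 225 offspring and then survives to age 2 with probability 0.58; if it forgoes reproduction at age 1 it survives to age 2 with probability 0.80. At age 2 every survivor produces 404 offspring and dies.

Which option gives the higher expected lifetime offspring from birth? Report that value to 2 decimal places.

358.27

breed at age 1: R₀ = 0.78 × (225 + 0.58 × 404) = 0.78 × 459.3200 = 358.2696
delay to age 2: R₀ = 0.78 × (0.80 × 404) = 0.78 × 323.2000 = 252.0960
Higher: breed at age 1 (358.2696).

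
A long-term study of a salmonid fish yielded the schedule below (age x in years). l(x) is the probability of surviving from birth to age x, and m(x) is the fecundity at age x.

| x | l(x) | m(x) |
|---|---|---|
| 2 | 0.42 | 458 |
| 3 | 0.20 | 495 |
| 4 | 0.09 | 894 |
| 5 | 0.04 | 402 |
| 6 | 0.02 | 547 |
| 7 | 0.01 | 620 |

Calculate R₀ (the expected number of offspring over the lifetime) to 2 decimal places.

405.04

R₀ = Σ l(x) m(x):
  age 2: 0.42 × 458 = 192.3600
  age 3: 0.20 × 495 = 99.0000
  age 4: 0.09 × 894 = 80.4600
  age 5: 0.04 × 402 = 16.0800
  age 6: 0.02 × 547 = 10.9400
  age 7: 0.01 × 620 = 6.2000
R₀ = 192.3600 + 99.0000 + 80.4600 + 16.0800 + 10.9400 + 6.2000 = 405.0400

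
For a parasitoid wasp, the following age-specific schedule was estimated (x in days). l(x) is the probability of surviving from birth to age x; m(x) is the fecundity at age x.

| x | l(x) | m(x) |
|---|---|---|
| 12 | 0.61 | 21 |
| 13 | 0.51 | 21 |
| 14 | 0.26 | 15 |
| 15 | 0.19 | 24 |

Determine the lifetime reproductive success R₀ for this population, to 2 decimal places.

31.98

R₀ = Σ l(x) m(x):
  age 12: 0.61 × 21 = 12.8100
  age 13: 0.51 × 21 = 10.7100
  age 14: 0.26 × 15 = 3.9000
  age 15: 0.19 × 24 = 4.5600
R₀ = 12.8100 + 10.7100 + 3.9000 + 4.5600 = 31.9800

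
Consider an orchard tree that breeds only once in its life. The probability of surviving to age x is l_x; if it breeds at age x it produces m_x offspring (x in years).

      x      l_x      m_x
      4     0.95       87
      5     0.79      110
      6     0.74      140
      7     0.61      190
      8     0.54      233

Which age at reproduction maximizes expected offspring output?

Expected offspring if breeding at age x = l_x × m_x:
  age 4: 0.95 × 87 = 82.650
  age 5: 0.79 × 110 = 86.900
  age 6: 0.74 × 140 = 103.600
  age 7: 0.61 × 190 = 115.900
  age 8: 0.54 × 233 = 125.820
Maximum at age 8 (125.820).

8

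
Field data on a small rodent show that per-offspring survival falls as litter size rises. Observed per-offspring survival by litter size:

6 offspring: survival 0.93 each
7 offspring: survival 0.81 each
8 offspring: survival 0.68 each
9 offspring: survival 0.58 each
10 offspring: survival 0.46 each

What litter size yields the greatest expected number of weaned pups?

7

Expected weaned pups = c × s(c):
  c=6: 6 × 0.93 = 5.580
  c=7: 7 × 0.81 = 5.670
  c=8: 8 × 0.68 = 5.440
  c=9: 9 × 0.58 = 5.220
  c=10: 10 × 0.46 = 4.600
Maximum at c = 7 (5.670 weaned pups).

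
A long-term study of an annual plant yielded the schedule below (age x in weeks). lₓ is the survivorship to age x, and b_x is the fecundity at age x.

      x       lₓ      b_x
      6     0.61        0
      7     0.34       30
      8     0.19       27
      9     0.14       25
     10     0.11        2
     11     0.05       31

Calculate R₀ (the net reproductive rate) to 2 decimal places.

R₀ = Σ lₓ b_x:
  age 6: 0.61 × 0 = 0.0000
  age 7: 0.34 × 30 = 10.2000
  age 8: 0.19 × 27 = 5.1300
  age 9: 0.14 × 25 = 3.5000
  age 10: 0.11 × 2 = 0.2200
  age 11: 0.05 × 31 = 1.5500
R₀ = 0.0000 + 10.2000 + 5.1300 + 3.5000 + 0.2200 + 1.5500 = 20.6000

20.60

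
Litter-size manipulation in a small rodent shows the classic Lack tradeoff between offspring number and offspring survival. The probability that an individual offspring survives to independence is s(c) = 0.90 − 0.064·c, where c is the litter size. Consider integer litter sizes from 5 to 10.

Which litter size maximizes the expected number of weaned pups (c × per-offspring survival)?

Expected weaned pups = c × s(c):
  c=5: 5 × 0.580 = 2.900
  c=6: 6 × 0.516 = 3.096
  c=7: 7 × 0.452 = 3.164
  c=8: 8 × 0.388 = 3.104
  c=9: 9 × 0.324 = 2.916
  c=10: 10 × 0.260 = 2.600
Maximum at c = 7 (3.164 weaned pups).

7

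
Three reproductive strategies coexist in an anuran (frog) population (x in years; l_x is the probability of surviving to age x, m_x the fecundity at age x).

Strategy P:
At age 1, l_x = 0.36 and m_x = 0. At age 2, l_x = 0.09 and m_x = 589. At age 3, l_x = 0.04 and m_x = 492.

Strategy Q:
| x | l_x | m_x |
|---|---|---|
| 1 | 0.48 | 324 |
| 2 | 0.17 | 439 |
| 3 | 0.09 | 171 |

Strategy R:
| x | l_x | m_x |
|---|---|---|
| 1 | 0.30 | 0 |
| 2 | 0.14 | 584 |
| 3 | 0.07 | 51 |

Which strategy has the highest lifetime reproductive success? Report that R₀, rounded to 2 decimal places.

Strategy P: R₀ = 0.36×0 + 0.09×589 + 0.04×492 = 72.6900
Strategy Q: R₀ = 0.48×324 + 0.17×439 + 0.09×171 = 245.5400
Strategy R: R₀ = 0.30×0 + 0.14×584 + 0.07×51 = 85.3300
Highest R₀: strategy Q with 245.5400.

245.54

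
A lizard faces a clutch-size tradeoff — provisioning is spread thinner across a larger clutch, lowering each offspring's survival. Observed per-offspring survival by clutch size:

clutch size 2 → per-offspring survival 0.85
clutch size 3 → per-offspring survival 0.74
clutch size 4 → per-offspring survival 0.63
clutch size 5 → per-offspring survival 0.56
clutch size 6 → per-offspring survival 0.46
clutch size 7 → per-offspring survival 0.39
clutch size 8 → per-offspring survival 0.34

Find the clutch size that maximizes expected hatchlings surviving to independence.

5

Expected hatchlings surviving to independence = c × s(c):
  c=2: 2 × 0.85 = 1.700
  c=3: 3 × 0.74 = 2.220
  c=4: 4 × 0.63 = 2.520
  c=5: 5 × 0.56 = 2.800
  c=6: 6 × 0.46 = 2.760
  c=7: 7 × 0.39 = 2.730
  c=8: 8 × 0.34 = 2.720
Maximum at c = 5 (2.800 hatchlings surviving to independence).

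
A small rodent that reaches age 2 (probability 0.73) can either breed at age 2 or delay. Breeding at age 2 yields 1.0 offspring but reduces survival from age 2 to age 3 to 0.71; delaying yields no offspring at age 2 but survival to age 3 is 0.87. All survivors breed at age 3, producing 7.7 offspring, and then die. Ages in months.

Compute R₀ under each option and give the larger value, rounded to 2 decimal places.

breed at age 2: R₀ = 0.73 × (1.0 + 0.71 × 7.7) = 0.73 × 6.4670 = 4.7209
delay to age 3: R₀ = 0.73 × (0.87 × 7.7) = 0.73 × 6.6990 = 4.8903
Higher: delay to age 3 (4.8903).

4.89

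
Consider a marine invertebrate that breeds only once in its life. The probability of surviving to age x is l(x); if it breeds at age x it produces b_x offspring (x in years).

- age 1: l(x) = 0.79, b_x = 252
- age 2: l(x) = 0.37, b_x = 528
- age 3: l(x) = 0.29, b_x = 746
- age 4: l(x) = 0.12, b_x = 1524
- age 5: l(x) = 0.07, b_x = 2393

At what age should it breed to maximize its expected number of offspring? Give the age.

Expected offspring if breeding at age x = l(x) × b_x:
  age 1: 0.79 × 252 = 199.080
  age 2: 0.37 × 528 = 195.360
  age 3: 0.29 × 746 = 216.340
  age 4: 0.12 × 1524 = 182.880
  age 5: 0.07 × 2393 = 167.510
Maximum at age 3 (216.340).

3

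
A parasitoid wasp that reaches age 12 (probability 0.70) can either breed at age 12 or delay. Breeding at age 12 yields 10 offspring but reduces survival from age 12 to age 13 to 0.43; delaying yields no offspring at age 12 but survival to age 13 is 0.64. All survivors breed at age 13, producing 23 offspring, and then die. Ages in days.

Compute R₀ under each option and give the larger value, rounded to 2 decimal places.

13.92

breed at age 12: R₀ = 0.70 × (10 + 0.43 × 23) = 0.70 × 19.8900 = 13.9230
delay to age 13: R₀ = 0.70 × (0.64 × 23) = 0.70 × 14.7200 = 10.3040
Higher: breed at age 12 (13.9230).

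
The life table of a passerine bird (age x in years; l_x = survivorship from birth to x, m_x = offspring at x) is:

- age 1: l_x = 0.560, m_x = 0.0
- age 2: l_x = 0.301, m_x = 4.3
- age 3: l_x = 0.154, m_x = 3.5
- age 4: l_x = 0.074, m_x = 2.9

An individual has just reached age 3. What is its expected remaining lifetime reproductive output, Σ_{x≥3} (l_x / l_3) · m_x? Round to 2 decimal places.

4.89

l_3 = 0.154. Conditional survival from age 3 to x is l_x / l_3.
  x=3: (0.154/0.154) × 3.5 = 3.5000
  x=4: (0.074/0.154) × 2.9 = 1.3935
Sum = 3.5000 + 1.3935 = 4.8935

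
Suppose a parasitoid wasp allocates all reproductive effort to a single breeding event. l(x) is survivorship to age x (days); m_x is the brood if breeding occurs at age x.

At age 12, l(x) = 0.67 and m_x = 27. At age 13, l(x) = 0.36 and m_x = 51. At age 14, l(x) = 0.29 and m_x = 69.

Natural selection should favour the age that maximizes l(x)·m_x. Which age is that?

14

Expected offspring if breeding at age x = l(x) × m_x:
  age 12: 0.67 × 27 = 18.090
  age 13: 0.36 × 51 = 18.360
  age 14: 0.29 × 69 = 20.010
Maximum at age 14 (20.010).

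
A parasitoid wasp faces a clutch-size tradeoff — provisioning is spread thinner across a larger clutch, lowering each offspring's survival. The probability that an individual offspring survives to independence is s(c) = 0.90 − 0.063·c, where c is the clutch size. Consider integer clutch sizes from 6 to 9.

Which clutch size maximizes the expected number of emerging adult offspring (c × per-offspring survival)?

7

Expected emerging adult offspring = c × s(c):
  c=6: 6 × 0.522 = 3.132
  c=7: 7 × 0.459 = 3.213
  c=8: 8 × 0.396 = 3.168
  c=9: 9 × 0.333 = 2.997
Maximum at c = 7 (3.213 emerging adult offspring).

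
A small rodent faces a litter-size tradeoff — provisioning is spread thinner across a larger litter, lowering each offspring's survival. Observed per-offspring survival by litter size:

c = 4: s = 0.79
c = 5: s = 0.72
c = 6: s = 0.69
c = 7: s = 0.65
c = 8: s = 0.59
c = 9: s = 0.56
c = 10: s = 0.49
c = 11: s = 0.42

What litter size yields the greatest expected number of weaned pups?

Expected weaned pups = c × s(c):
  c=4: 4 × 0.79 = 3.160
  c=5: 5 × 0.72 = 3.600
  c=6: 6 × 0.69 = 4.140
  c=7: 7 × 0.65 = 4.550
  c=8: 8 × 0.59 = 4.720
  c=9: 9 × 0.56 = 5.040
  c=10: 10 × 0.49 = 4.900
  c=11: 11 × 0.42 = 4.620
Maximum at c = 9 (5.040 weaned pups).

9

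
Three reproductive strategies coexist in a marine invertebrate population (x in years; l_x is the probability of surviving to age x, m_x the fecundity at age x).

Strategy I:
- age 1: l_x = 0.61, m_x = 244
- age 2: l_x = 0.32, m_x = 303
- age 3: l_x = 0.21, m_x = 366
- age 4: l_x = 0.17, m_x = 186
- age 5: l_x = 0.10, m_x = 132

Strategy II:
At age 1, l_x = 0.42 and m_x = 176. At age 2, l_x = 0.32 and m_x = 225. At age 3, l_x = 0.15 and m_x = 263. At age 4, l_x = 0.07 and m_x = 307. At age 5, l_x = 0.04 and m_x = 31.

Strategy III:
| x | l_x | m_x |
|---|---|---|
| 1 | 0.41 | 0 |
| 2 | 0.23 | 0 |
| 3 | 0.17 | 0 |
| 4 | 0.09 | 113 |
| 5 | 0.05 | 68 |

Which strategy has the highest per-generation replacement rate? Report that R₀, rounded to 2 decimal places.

367.48

Strategy I: R₀ = 0.61×244 + 0.32×303 + 0.21×366 + 0.17×186 + 0.10×132 = 367.4800
Strategy II: R₀ = 0.42×176 + 0.32×225 + 0.15×263 + 0.07×307 + 0.04×31 = 208.1000
Strategy III: R₀ = 0.41×0 + 0.23×0 + 0.17×0 + 0.09×113 + 0.05×68 = 13.5700
Highest R₀: strategy I with 367.4800.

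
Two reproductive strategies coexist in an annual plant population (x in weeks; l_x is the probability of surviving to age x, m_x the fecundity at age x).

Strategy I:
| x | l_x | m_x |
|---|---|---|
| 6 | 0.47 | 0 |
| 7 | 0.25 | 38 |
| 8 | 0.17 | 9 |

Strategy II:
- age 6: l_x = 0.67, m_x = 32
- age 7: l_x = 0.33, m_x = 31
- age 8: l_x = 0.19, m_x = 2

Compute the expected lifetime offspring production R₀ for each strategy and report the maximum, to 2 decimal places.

Strategy I: R₀ = 0.47×0 + 0.25×38 + 0.17×9 = 11.0300
Strategy II: R₀ = 0.67×32 + 0.33×31 + 0.19×2 = 32.0500
Highest R₀: strategy II with 32.0500.

32.05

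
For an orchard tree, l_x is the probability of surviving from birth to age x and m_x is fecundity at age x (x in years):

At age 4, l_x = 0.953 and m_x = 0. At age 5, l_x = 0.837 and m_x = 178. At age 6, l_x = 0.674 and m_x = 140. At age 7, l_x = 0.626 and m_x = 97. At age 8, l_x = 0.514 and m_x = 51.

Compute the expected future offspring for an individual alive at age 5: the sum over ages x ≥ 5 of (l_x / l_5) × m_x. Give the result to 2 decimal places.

394.60

l_5 = 0.837. Conditional survival from age 5 to x is l_x / l_5.
  x=5: (0.837/0.837) × 178 = 178.0000
  x=6: (0.674/0.837) × 140 = 112.7360
  x=7: (0.626/0.837) × 97 = 72.5472
  x=8: (0.514/0.837) × 51 = 31.3190
Sum = 178.0000 + 112.7360 + 72.5472 + 31.3190 = 394.6022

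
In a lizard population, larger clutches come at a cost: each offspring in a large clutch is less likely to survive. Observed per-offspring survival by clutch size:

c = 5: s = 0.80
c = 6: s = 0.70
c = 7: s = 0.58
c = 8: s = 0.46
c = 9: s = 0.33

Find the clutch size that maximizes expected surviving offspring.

Expected surviving offspring = c × s(c):
  c=5: 5 × 0.80 = 4.000
  c=6: 6 × 0.70 = 4.200
  c=7: 7 × 0.58 = 4.060
  c=8: 8 × 0.46 = 3.680
  c=9: 9 × 0.33 = 2.970
Maximum at c = 6 (4.200 surviving offspring).

6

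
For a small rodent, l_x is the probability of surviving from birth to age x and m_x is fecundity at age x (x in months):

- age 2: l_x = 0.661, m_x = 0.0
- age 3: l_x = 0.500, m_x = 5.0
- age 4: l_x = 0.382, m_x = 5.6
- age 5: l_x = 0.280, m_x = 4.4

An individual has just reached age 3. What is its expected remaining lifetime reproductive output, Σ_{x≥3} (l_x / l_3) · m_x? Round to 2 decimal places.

l_3 = 0.500. Conditional survival from age 3 to x is l_x / l_3.
  x=3: (0.500/0.500) × 5.0 = 5.0000
  x=4: (0.382/0.500) × 5.6 = 4.2784
  x=5: (0.280/0.500) × 4.4 = 2.4640
Sum = 5.0000 + 4.2784 + 2.4640 = 11.7424

11.74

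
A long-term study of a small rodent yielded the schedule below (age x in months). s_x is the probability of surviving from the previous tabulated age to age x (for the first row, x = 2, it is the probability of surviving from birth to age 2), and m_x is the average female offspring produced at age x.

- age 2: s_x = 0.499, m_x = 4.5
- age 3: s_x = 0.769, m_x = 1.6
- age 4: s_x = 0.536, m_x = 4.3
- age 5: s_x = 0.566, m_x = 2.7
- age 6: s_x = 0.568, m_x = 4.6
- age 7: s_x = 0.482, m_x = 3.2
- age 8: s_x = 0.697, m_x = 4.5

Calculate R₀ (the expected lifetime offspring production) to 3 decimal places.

4.564

Survivorship from birth: l_x = s_2·s_3·…·s_x.
  l_2 = 0.49900
  l_3 = 0.38373
  l_4 = 0.20568
  l_5 = 0.11641
  l_6 = 0.06612
  l_7 = 0.03187
  l_8 = 0.02221
R₀ = Σ l_x m_x:
  age 2: 0.49900 × 4.5 = 2.2455
  age 3: 0.38373 × 1.6 = 0.6140
  age 4: 0.20568 × 4.3 = 0.8844
  age 5: 0.11641 × 2.7 = 0.3143
  age 6: 0.06612 × 4.6 = 0.3042
  age 7: 0.03187 × 3.2 = 0.1020
  age 8: 0.02221 × 4.5 = 0.0999
R₀ = 2.2455 + 0.6140 + 0.8844 + 0.3143 + 0.3042 + 0.1020 + 0.0999 = 4.5643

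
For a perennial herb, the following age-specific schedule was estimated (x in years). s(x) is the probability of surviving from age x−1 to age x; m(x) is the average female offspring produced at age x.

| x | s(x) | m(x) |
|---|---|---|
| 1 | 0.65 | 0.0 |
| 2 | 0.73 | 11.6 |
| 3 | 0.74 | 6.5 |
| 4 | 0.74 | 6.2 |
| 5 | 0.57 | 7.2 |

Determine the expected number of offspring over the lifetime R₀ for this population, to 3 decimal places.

Survivorship from birth: l_x = s_1·s_2·…·s_x.
  l_1 = 0.65000
  l_2 = 0.47450
  l_3 = 0.35113
  l_4 = 0.25984
  l_5 = 0.14811
R₀ = Σ l_x m(x):
  age 1: 0.65000 × 0.0 = 0.0000
  age 2: 0.47450 × 11.6 = 5.5042
  age 3: 0.35113 × 6.5 = 2.2823
  age 4: 0.25984 × 6.2 = 1.6110
  age 5: 0.14811 × 7.2 = 1.0664
R₀ = 0.0000 + 5.5042 + 2.2823 + 1.6110 + 1.0664 = 10.4639

10.464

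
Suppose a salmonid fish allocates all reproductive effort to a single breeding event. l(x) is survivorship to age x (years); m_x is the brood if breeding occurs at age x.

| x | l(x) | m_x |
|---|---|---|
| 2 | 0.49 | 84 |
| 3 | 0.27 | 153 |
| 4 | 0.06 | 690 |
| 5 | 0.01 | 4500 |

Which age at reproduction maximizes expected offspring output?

Expected offspring if breeding at age x = l(x) × m_x:
  age 2: 0.49 × 84 = 41.160
  age 3: 0.27 × 153 = 41.310
  age 4: 0.06 × 690 = 41.400
  age 5: 0.01 × 4500 = 45.000
Maximum at age 5 (45.000).

5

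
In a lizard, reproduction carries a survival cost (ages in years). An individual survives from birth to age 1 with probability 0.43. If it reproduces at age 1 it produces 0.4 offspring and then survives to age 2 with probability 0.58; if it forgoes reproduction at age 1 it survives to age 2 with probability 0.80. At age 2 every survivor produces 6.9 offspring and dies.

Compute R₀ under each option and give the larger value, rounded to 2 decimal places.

breed at age 1: R₀ = 0.43 × (0.4 + 0.58 × 6.9) = 0.43 × 4.4020 = 1.8929
delay to age 2: R₀ = 0.43 × (0.80 × 6.9) = 0.43 × 5.5200 = 2.3736
Higher: delay to age 2 (2.3736).

2.37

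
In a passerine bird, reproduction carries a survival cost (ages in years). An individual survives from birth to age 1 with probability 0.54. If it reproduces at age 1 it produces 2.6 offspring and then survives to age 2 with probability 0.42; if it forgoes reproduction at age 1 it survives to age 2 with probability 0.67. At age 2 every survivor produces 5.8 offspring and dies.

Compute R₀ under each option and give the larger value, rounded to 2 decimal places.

2.72

breed at age 1: R₀ = 0.54 × (2.6 + 0.42 × 5.8) = 0.54 × 5.0360 = 2.7194
delay to age 2: R₀ = 0.54 × (0.67 × 5.8) = 0.54 × 3.8860 = 2.0984
Higher: breed at age 1 (2.7194).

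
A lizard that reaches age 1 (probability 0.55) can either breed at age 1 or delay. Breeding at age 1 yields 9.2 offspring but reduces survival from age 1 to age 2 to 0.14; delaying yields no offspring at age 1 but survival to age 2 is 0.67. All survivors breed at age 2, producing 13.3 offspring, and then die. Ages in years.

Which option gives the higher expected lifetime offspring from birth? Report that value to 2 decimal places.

breed at age 1: R₀ = 0.55 × (9.2 + 0.14 × 13.3) = 0.55 × 11.0620 = 6.0841
delay to age 2: R₀ = 0.55 × (0.67 × 13.3) = 0.55 × 8.9110 = 4.9011
Higher: breed at age 1 (6.0841).

6.08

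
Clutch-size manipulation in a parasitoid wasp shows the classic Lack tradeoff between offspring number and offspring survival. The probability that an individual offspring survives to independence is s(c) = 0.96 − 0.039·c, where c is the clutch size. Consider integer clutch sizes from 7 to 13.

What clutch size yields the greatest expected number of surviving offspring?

12

Expected surviving offspring = c × s(c):
  c=7: 7 × 0.687 = 4.809
  c=8: 8 × 0.648 = 5.184
  c=9: 9 × 0.609 = 5.481
  c=10: 10 × 0.570 = 5.700
  c=11: 11 × 0.531 = 5.841
  c=12: 12 × 0.492 = 5.904
  c=13: 13 × 0.453 = 5.889
Maximum at c = 12 (5.904 surviving offspring).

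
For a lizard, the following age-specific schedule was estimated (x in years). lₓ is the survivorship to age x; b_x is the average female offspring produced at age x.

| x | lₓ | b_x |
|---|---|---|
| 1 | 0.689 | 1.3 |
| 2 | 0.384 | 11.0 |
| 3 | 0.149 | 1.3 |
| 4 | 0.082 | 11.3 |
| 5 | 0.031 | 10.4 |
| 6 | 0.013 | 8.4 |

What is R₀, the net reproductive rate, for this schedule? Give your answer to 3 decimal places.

R₀ = Σ lₓ b_x:
  age 1: 0.689 × 1.3 = 0.8957
  age 2: 0.384 × 11.0 = 4.2240
  age 3: 0.149 × 1.3 = 0.1937
  age 4: 0.082 × 11.3 = 0.9266
  age 5: 0.031 × 10.4 = 0.3224
  age 6: 0.013 × 8.4 = 0.1092
R₀ = 0.8957 + 4.2240 + 0.1937 + 0.9266 + 0.3224 + 0.1092 = 6.6716

6.672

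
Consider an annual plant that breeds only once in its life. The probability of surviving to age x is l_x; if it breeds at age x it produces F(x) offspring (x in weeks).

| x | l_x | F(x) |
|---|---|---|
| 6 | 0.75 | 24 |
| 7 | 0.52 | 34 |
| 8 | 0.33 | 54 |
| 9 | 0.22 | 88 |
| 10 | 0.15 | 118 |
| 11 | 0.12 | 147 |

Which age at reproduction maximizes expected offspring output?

9

Expected offspring if breeding at age x = l_x × F(x):
  age 6: 0.75 × 24 = 18.000
  age 7: 0.52 × 34 = 17.680
  age 8: 0.33 × 54 = 17.820
  age 9: 0.22 × 88 = 19.360
  age 10: 0.15 × 118 = 17.700
  age 11: 0.12 × 147 = 17.640
Maximum at age 9 (19.360).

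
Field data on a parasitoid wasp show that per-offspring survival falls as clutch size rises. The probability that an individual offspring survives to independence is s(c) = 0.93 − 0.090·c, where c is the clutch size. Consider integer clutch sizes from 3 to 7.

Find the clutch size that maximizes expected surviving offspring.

5

Expected surviving offspring = c × s(c):
  c=3: 3 × 0.660 = 1.980
  c=4: 4 × 0.570 = 2.280
  c=5: 5 × 0.480 = 2.400
  c=6: 6 × 0.390 = 2.340
  c=7: 7 × 0.300 = 2.100
Maximum at c = 5 (2.400 surviving offspring).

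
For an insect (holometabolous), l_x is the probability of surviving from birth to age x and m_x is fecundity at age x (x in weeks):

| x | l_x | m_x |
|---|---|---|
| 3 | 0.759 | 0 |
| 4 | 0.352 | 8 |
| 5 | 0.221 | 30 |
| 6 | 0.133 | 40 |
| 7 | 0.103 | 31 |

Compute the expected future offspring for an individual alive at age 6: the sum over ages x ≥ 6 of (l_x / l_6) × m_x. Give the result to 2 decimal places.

l_6 = 0.133. Conditional survival from age 6 to x is l_x / l_6.
  x=6: (0.133/0.133) × 40 = 40.0000
  x=7: (0.103/0.133) × 31 = 24.0075
Sum = 40.0000 + 24.0075 = 64.0075

64.01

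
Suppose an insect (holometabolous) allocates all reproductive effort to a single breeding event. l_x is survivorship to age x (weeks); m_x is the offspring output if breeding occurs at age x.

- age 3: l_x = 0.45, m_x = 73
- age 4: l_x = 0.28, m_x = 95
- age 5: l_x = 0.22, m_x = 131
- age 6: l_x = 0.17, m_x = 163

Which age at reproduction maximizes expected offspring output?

3

Expected offspring if breeding at age x = l_x × m_x:
  age 3: 0.45 × 73 = 32.850
  age 4: 0.28 × 95 = 26.600
  age 5: 0.22 × 131 = 28.820
  age 6: 0.17 × 163 = 27.710
Maximum at age 3 (32.850).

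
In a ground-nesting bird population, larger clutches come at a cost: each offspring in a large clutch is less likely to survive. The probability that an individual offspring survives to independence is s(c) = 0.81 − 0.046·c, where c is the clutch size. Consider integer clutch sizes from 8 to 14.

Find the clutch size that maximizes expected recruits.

9

Expected recruits = c × s(c):
  c=8: 8 × 0.442 = 3.536
  c=9: 9 × 0.396 = 3.564
  c=10: 10 × 0.350 = 3.500
  c=11: 11 × 0.304 = 3.344
  c=12: 12 × 0.258 = 3.096
  c=13: 13 × 0.212 = 2.756
  c=14: 14 × 0.166 = 2.324
Maximum at c = 9 (3.564 recruits).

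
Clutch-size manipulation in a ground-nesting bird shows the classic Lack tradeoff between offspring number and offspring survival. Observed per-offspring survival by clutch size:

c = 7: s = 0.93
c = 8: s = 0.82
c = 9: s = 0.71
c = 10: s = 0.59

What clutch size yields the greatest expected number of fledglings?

Expected fledglings = c × s(c):
  c=7: 7 × 0.93 = 6.510
  c=8: 8 × 0.82 = 6.560
  c=9: 9 × 0.71 = 6.390
  c=10: 10 × 0.59 = 5.900
Maximum at c = 8 (6.560 fledglings).

8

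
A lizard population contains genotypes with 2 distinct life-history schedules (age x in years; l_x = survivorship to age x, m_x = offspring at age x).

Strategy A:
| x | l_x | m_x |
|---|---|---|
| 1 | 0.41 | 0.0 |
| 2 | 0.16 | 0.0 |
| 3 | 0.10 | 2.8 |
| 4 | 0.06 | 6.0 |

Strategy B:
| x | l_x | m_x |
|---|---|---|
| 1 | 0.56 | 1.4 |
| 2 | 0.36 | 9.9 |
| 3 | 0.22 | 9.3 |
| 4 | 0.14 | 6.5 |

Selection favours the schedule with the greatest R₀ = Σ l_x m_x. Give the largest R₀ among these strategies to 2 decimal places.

Strategy A: R₀ = 0.41×0.0 + 0.16×0.0 + 0.10×2.8 + 0.06×6.0 = 0.6400
Strategy B: R₀ = 0.56×1.4 + 0.36×9.9 + 0.22×9.3 + 0.14×6.5 = 7.3040
Highest R₀: strategy B with 7.3040.

7.30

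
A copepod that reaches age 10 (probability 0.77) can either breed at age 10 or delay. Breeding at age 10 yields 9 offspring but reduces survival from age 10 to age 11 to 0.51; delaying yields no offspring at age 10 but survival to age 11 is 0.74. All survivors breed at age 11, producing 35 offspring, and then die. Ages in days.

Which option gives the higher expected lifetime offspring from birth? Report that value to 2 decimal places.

20.67

breed at age 10: R₀ = 0.77 × (9 + 0.51 × 35) = 0.77 × 26.8500 = 20.6745
delay to age 11: R₀ = 0.77 × (0.74 × 35) = 0.77 × 25.9000 = 19.9430
Higher: breed at age 10 (20.6745).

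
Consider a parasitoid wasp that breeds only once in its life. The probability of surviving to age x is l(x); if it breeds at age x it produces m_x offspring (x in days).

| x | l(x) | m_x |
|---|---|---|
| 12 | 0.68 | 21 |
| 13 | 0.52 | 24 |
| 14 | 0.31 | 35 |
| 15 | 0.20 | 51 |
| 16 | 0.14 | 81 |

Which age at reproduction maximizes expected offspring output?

12

Expected offspring if breeding at age x = l(x) × m_x:
  age 12: 0.68 × 21 = 14.280
  age 13: 0.52 × 24 = 12.480
  age 14: 0.31 × 35 = 10.850
  age 15: 0.20 × 51 = 10.200
  age 16: 0.14 × 81 = 11.340
Maximum at age 12 (14.280).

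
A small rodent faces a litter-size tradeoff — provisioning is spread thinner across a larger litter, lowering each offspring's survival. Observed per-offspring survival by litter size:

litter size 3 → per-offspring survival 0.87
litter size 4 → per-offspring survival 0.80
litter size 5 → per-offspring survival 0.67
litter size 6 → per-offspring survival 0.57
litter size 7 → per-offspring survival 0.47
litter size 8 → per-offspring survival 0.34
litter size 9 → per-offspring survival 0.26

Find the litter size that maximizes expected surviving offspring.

6

Expected surviving offspring = c × s(c):
  c=3: 3 × 0.87 = 2.610
  c=4: 4 × 0.80 = 3.200
  c=5: 5 × 0.67 = 3.350
  c=6: 6 × 0.57 = 3.420
  c=7: 7 × 0.47 = 3.290
  c=8: 8 × 0.34 = 2.720
  c=9: 9 × 0.26 = 2.340
Maximum at c = 6 (3.420 surviving offspring).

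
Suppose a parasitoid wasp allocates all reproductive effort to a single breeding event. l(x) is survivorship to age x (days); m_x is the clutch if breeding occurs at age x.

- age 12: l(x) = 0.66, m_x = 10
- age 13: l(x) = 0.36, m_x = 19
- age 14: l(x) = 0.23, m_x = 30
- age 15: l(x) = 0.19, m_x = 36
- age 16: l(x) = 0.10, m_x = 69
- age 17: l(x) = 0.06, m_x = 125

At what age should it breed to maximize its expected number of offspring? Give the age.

17

Expected offspring if breeding at age x = l(x) × m_x:
  age 12: 0.66 × 10 = 6.600
  age 13: 0.36 × 19 = 6.840
  age 14: 0.23 × 30 = 6.900
  age 15: 0.19 × 36 = 6.840
  age 16: 0.10 × 69 = 6.900
  age 17: 0.06 × 125 = 7.500
Maximum at age 17 (7.500).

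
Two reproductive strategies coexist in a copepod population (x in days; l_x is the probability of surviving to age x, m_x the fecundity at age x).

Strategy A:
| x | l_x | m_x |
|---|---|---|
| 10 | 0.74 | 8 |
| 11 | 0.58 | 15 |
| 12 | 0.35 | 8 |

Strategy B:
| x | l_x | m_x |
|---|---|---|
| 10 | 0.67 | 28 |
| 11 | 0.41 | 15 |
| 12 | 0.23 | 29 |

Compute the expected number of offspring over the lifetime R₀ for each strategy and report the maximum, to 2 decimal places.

Strategy A: R₀ = 0.74×8 + 0.58×15 + 0.35×8 = 17.4200
Strategy B: R₀ = 0.67×28 + 0.41×15 + 0.23×29 = 31.5800
Highest R₀: strategy B with 31.5800.

31.58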